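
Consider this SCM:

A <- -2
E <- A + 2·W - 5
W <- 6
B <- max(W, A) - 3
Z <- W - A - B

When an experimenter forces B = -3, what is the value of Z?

11

The intervention breaks the incoming arrows to B: B <- max(W, A) - 3 no longer applies, and B = -3.
Z = W - A - B  [with W=6, A=-2, B=-3]  = 11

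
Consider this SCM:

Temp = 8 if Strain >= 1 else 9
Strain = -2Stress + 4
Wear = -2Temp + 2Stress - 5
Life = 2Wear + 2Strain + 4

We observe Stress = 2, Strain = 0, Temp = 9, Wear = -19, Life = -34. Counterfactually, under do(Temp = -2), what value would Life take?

do(Temp=-2) replaces the equation Temp = 8 if Strain >= 1 else 9 with the constant Temp = -2.
Strain = -2Stress + 4  [with Stress=2]  = 0
Wear = -2Temp + 2Stress - 5  [with Temp=-2, Stress=2]  = 3
Life = 2Wear + 2Strain + 4  [with Wear=3, Strain=0]  = 10

10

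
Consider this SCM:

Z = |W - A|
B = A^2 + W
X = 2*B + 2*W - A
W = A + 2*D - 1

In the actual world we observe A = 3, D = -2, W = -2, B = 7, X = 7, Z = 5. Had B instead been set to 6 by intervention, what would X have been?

Intervening sets B = 6 and removes its equation (B = A^2 + W).
W = A + 2*D - 1  [with A=3, D=-2]  = -2
X = 2*B + 2*W - A  [with B=6, W=-2, A=3]  = 5

5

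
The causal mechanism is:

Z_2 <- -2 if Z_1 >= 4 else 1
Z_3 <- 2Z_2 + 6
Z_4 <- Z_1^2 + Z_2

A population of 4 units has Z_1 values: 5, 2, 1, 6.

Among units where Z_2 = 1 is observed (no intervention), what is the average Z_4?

Observing Z_2=1 restricts to units where Z_2's equation naturally yields 1: Z_1 ∈ {2, 1}. In that subpopulation Z_4 = 5, 2, mean 3.5.

3.5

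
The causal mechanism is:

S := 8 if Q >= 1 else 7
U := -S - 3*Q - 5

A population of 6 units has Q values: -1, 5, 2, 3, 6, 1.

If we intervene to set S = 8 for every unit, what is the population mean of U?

Every unit gets S=8 under the intervention. U values become -10, -28, -19, -22, -31, -16; E[U|do(S=8)] = -21.

-21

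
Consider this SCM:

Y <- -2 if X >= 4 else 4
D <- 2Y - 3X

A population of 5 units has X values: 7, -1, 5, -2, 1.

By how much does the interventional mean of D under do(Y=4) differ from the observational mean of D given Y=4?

The intervention sets Y=4 in all 5 units regardless of X. Recomputing D per unit gives -13, 11, -7, 14, 5; average 2.
Observing Y=4 restricts to units where Y's equation naturally yields 4: X ∈ {-1, -2, 1}. In that subpopulation D = 11, 14, 5, mean 10.
Difference = 2 − 10 = -8.

-8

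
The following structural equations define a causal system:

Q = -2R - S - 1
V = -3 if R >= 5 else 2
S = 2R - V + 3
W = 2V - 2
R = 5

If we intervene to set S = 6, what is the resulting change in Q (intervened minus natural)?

10

The intervention breaks the incoming arrows to S: S = 2R - V + 3 no longer applies, and S = 6.
Q = -2R - S - 1  [with R=5, S=6]  = -17
Without intervention: V = -3 if R >= 5 else 2  [with R=5]  = -3; S = 2R - V + 3  [with R=5, V=-3]  = 16; Q = -2R - S - 1  [with R=5, S=16]  = -27.
Change = -17 − (-27) = 10.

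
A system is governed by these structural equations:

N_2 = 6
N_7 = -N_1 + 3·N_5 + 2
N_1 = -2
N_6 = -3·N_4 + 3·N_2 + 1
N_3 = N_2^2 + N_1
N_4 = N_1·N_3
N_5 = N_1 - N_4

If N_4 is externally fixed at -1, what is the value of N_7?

1

The intervention breaks the incoming arrows to N_4: N_4 = N_1·N_3 no longer applies, and N_4 = -1.
N_5 = N_1 - N_4  [with N_1=-2, N_4=-1]  = -1
N_7 = -N_1 + 3·N_5 + 2  [with N_1=-2, N_5=-1]  = 1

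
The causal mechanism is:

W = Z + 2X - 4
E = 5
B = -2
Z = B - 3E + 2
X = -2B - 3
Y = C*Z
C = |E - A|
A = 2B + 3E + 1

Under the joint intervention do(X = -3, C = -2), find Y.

Under do(X = -3, C = -2), each intervened variable's structural equation is replaced by its fixed value.
Z = B - 3E + 2  [with B=-2, E=5]  = -15
Y = C*Z  [with C=-2, Z=-15]  = 30

30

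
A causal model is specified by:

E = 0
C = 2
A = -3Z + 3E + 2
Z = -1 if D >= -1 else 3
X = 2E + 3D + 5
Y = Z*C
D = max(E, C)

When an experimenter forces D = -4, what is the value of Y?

6

The intervention breaks the incoming arrows to D: D = max(E, C) no longer applies, and D = -4.
Z = -1 if D >= -1 else 3  [with D=-4]  = 3
Y = Z*C  [with Z=3, C=2]  = 6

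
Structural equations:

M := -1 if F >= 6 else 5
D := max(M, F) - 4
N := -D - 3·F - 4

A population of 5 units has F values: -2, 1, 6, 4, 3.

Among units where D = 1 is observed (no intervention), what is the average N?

-9.5

Conditioning on D=1 selects the 4 unit(s) with F ∈ {-2, 1, 4, 3}. Their N values: 1, -8, -17, -14. Mean = -9.5.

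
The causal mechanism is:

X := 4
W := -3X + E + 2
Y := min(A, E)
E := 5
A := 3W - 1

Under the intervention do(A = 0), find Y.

0

Intervening sets A = 0 and removes its equation (A := 3W - 1).
Y = min(A, E)  [with A=0, E=5]  = 0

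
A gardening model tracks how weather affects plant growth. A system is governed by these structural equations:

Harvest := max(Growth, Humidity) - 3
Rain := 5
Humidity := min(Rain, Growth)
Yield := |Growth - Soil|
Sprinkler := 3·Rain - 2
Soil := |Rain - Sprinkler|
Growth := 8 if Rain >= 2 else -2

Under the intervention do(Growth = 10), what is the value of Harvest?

7

The intervention breaks the incoming arrows to Growth: Growth := 8 if Rain >= 2 else -2 no longer applies, and Growth = 10.
Humidity = min(Rain, Growth)  [with Rain=5, Growth=10]  = 5
Harvest = max(Growth, Humidity) - 3  [with Growth=10, Humidity=5]  = 7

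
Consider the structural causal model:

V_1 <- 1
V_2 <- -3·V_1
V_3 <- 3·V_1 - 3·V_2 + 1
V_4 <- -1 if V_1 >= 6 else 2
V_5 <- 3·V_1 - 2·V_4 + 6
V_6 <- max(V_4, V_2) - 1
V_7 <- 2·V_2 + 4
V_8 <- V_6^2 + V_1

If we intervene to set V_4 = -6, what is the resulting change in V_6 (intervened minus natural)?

-5

Under do(V_4=-6), the mechanism V_4 <- -1 if V_1 >= 6 else 2 is discarded; V_4 is fixed at -6.
V_2 = -3·V_1  [with V_1=1]  = -3
V_6 = max(V_4, V_2) - 1  [with V_4=-6, V_2=-3]  = -4
Without intervention: V_2 = -3·V_1  [with V_1=1]  = -3; V_4 = -1 if V_1 >= 6 else 2  [with V_1=1]  = 2; V_6 = max(V_4, V_2) - 1  [with V_4=2, V_2=-3]  = 1.
Change = -4 − 1 = -5.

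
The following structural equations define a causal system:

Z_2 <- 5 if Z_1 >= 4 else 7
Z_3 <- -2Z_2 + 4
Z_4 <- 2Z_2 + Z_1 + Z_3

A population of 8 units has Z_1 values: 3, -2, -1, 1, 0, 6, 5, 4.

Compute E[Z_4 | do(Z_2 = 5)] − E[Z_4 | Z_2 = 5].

Every unit gets Z_2=5 under the intervention. Z_4 values become 7, 2, 3, 5, 4, 10, 9, 8; E[Z_4|do(Z_2=5)] = 6.
Observing Z_2=5 restricts to units where Z_2's equation naturally yields 5: Z_1 ∈ {6, 5, 4}. In that subpopulation Z_4 = 10, 9, 8, mean 9.
Difference = 6 − 9 = -3.

-3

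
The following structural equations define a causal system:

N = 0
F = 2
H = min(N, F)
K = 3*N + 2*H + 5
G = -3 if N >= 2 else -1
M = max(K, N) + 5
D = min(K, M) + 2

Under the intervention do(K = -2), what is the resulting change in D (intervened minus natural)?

-7

The intervention breaks the incoming arrows to K: K = 3*N + 2*H + 5 no longer applies, and K = -2.
M = max(K, N) + 5  [with K=-2, N=0]  = 5
D = min(K, M) + 2  [with K=-2, M=5]  = 0
Without intervention: H = min(N, F)  [with N=0, F=2]  = 0; K = 3*N + 2*H + 5  [with N=0, H=0]  = 5; M = max(K, N) + 5  [with K=5, N=0]  = 10; D = min(K, M) + 2  [with K=5, M=10]  = 7.
Change = 0 − 7 = -7.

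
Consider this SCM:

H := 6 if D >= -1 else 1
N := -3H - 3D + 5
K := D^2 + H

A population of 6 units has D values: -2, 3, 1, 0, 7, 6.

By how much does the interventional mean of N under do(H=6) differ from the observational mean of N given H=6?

The intervention sets H=6 in all 6 units regardless of D. Recomputing N per unit gives -7, -22, -16, -13, -34, -31; average -20.5.
Conditioning on H=6 selects the 5 unit(s) with D ∈ {3, 1, 0, 7, 6}. Their N values: -22, -16, -13, -34, -31. Mean = -23.2.
Difference = -20.5 − (-23.2) = 2.7.

2.7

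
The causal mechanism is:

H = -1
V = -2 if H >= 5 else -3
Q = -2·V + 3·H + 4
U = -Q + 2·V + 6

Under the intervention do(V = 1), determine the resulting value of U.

Under do(V=1), the mechanism V = -2 if H >= 5 else -3 is discarded; V is fixed at 1.
Q = -2·V + 3·H + 4  [with V=1, H=-1]  = -1
U = -Q + 2·V + 6  [with Q=-1, V=1]  = 9

9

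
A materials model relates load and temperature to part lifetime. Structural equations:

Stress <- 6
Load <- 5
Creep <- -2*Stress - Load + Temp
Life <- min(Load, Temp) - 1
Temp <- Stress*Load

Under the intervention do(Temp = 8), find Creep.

The intervention breaks the incoming arrows to Temp: Temp <- Stress*Load no longer applies, and Temp = 8.
Creep = -2*Stress - Load + Temp  [with Stress=6, Load=5, Temp=8]  = -9

-9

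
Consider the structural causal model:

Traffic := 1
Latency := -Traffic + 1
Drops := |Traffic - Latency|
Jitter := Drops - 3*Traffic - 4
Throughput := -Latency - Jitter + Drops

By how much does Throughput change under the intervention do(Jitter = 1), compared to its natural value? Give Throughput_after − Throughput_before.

Intervening sets Jitter = 1 and removes its equation (Jitter := Drops - 3*Traffic - 4).
Latency = -Traffic + 1  [with Traffic=1]  = 0
Drops = |Traffic - Latency|  [with Traffic=1, Latency=0]  = 1
Throughput = -Latency - Jitter + Drops  [with Latency=0, Jitter=1, Drops=1]  = 0
Without intervention: Latency = -Traffic + 1  [with Traffic=1]  = 0; Drops = |Traffic - Latency|  [with Traffic=1, Latency=0]  = 1; Jitter = Drops - 3*Traffic - 4  [with Drops=1, Traffic=1]  = -6; Throughput = -Latency - Jitter + Drops  [with Latency=0, Jitter=-6, Drops=1]  = 7.
Change = 0 − 7 = -7.

-7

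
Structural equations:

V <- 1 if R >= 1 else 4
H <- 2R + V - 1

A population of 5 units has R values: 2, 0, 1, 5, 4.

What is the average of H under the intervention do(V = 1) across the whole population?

4.8

The intervention sets V=1 in all 5 units regardless of R. Recomputing H per unit gives 4, 0, 2, 10, 8; average 4.8.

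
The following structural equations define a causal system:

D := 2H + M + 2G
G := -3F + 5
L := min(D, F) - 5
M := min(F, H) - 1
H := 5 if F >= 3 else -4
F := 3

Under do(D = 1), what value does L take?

The intervention breaks the incoming arrows to D: D := 2H + M + 2G no longer applies, and D = 1.
L = min(D, F) - 5  [with D=1, F=3]  = -4

-4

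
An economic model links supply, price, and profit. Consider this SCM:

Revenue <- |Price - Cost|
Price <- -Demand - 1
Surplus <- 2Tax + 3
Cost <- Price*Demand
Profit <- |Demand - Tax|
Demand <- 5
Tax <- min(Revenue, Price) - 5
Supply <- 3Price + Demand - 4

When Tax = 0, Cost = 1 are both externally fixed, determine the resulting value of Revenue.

7

Setting Tax = 0, Cost = 1 by intervention discards those variables' equations.
Price = -Demand - 1  [with Demand=5]  = -6
Revenue = |Price - Cost|  [with Price=-6, Cost=1]  = 7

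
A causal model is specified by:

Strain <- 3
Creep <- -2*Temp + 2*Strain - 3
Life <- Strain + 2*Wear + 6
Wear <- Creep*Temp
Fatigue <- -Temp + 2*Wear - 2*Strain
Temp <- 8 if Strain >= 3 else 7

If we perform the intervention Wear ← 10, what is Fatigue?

Intervening sets Wear = 10 and removes its equation (Wear <- Creep*Temp).
Temp = 8 if Strain >= 3 else 7  [with Strain=3]  = 8
Fatigue = -Temp + 2*Wear - 2*Strain  [with Temp=8, Wear=10, Strain=3]  = 6

6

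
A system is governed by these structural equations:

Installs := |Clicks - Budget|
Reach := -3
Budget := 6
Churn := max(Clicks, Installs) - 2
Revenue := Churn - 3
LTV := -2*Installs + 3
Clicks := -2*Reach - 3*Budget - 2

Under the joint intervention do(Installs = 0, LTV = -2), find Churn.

-2

Setting Installs = 0, LTV = -2 by intervention discards those variables' equations.
Clicks = -2*Reach - 3*Budget - 2  [with Reach=-3, Budget=6]  = -14
Churn = max(Clicks, Installs) - 2  [with Clicks=-14, Installs=0]  = -2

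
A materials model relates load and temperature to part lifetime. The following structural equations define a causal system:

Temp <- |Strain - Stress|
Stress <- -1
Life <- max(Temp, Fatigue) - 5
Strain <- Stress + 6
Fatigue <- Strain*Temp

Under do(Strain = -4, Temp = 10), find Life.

5

Under do(Strain = -4, Temp = 10), each intervened variable's structural equation is replaced by its fixed value.
Fatigue = Strain*Temp  [with Strain=-4, Temp=10]  = -40
Life = max(Temp, Fatigue) - 5  [with Temp=10, Fatigue=-40]  = 5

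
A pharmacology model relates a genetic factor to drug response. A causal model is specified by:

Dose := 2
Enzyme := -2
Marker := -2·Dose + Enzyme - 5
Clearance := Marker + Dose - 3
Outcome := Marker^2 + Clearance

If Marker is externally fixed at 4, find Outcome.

do(Marker=4) replaces the equation Marker := -2·Dose + Enzyme - 5 with the constant Marker = 4.
Clearance = Marker + Dose - 3  [with Marker=4, Dose=2]  = 3
Outcome = Marker^2 + Clearance  [with Marker=4, Clearance=3]  = 19

19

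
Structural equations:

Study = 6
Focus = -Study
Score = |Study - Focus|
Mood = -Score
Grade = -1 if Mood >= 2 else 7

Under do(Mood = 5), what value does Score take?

Under do(Mood=5), the mechanism Mood = -Score is discarded; Mood is fixed at 5.
Since Score is not a descendant of the intervened variable, it is unaffected.
Focus = -Study  [with Study=6]  = -6
Score = |Study - Focus|  [with Study=6, Focus=-6]  = 12

12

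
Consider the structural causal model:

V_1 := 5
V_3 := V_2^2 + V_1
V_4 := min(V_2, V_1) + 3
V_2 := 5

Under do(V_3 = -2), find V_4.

The intervention breaks the incoming arrows to V_3: V_3 := V_2^2 + V_1 no longer applies, and V_3 = -2.
V_4 is not downstream of the intervention, so its value is determined by the original equations.
V_4 = min(V_2, V_1) + 3  [with V_2=5, V_1=5]  = 8

8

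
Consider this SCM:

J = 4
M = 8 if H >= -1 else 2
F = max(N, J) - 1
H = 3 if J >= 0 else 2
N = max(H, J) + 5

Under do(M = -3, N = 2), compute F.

Under do(M = -3, N = 2), each intervened variable's structural equation is replaced by its fixed value.
F = max(N, J) - 1  [with N=2, J=4]  = 3

3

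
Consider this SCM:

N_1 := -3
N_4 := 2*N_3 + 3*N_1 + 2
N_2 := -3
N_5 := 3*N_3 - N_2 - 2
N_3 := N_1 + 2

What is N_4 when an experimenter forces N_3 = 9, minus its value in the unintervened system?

20

The intervention breaks the incoming arrows to N_3: N_3 := N_1 + 2 no longer applies, and N_3 = 9.
N_4 = 2*N_3 + 3*N_1 + 2  [with N_3=9, N_1=-3]  = 11
Without intervention: N_3 = N_1 + 2  [with N_1=-3]  = -1; N_4 = 2*N_3 + 3*N_1 + 2  [with N_3=-1, N_1=-3]  = -9.
Change = 11 − (-9) = 20.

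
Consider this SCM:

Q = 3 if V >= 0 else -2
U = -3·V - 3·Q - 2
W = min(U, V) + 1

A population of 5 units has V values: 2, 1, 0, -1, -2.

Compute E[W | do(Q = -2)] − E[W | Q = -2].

do(Q=-2) breaks Q's dependence on V. With Q=-2 fixed, W across the units is -1, 2, 1, 0, -1, mean 0.2.
E[W|Q=-2] averages over only the 2 units with Q=-2 (V = -1, -2): W = 0, -1, mean -0.5.
Difference = 0.2 − (-0.5) = 0.7.

0.7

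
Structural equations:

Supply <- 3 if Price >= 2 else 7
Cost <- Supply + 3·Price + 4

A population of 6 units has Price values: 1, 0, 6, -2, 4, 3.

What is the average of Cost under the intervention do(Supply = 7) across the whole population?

do(Supply=7) breaks Supply's dependence on Price. With Supply=7 fixed, Cost across the units is 14, 11, 29, 5, 23, 20, mean 17.

17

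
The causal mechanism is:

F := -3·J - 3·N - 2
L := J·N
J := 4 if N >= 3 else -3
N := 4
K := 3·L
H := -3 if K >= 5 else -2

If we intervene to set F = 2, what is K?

48

Intervening sets F = 2 and removes its equation (F := -3·J - 3·N - 2).
No directed path runs from F to K, so K keeps its natural value.
J = 4 if N >= 3 else -3  [with N=4]  = 4
L = J·N  [with J=4, N=4]  = 16
K = 3·L  [with L=16]  = 48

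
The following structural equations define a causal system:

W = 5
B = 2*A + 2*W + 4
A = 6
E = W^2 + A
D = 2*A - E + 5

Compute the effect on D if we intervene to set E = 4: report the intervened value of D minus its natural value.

27

Intervening sets E = 4 and removes its equation (E = W^2 + A).
D = 2*A - E + 5  [with A=6, E=4]  = 13
Without intervention: E = W^2 + A  [with W=5, A=6]  = 31; D = 2*A - E + 5  [with A=6, E=31]  = -14.
Change = 13 − (-14) = 27.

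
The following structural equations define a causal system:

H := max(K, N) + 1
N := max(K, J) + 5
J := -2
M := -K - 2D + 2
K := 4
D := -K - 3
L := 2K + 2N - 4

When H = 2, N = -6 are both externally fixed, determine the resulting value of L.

-8

Under do(H = 2, N = -6), each intervened variable's structural equation is replaced by its fixed value.
L = 2K + 2N - 4  [with K=4, N=-6]  = -8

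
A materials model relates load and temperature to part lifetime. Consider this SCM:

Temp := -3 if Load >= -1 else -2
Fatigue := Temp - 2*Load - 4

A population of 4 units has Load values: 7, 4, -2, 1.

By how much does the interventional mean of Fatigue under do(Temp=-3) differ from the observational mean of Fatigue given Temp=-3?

Under do(Temp=-3), Temp's equation is replaced by Temp=-3 for every unit. Per-unit Fatigue: -21, -15, -3, -9. Mean = -12.
Observing Temp=-3 restricts to units where Temp's equation naturally yields -3: Load ∈ {7, 4, 1}. In that subpopulation Fatigue = -21, -15, -9, mean -15.
Difference = -12 − (-15) = 3.

3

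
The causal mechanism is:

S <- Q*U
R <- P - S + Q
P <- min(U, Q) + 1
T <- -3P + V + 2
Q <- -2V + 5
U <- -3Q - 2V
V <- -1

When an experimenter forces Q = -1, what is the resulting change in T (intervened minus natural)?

-54

Under do(Q=-1), the mechanism Q <- -2V + 5 is discarded; Q is fixed at -1.
U = -3Q - 2V  [with Q=-1, V=-1]  = 5
P = min(U, Q) + 1  [with U=5, Q=-1]  = 0
T = -3P + V + 2  [with P=0, V=-1]  = 1
Without intervention: Q = -2V + 5  [with V=-1]  = 7; U = -3Q - 2V  [with Q=7, V=-1]  = -19; P = min(U, Q) + 1  [with U=-19, Q=7]  = -18; T = -3P + V + 2  [with P=-18, V=-1]  = 55.
Change = 1 − 55 = -54.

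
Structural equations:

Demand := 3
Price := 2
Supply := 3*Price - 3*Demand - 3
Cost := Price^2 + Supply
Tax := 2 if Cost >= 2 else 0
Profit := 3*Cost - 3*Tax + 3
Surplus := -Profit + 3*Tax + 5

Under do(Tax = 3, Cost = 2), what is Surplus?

Setting Tax = 3, Cost = 2 by intervention discards those variables' equations.
Profit = 3*Cost - 3*Tax + 3  [with Cost=2, Tax=3]  = 0
Surplus = -Profit + 3*Tax + 5  [with Profit=0, Tax=3]  = 14

14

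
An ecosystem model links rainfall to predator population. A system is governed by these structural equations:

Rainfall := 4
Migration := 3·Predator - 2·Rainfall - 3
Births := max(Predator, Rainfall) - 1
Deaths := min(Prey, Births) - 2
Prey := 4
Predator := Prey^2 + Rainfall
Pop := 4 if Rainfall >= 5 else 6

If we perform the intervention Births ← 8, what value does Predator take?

20

Under do(Births=8), the mechanism Births := max(Predator, Rainfall) - 1 is discarded; Births is fixed at 8.
Since Predator is not a descendant of the intervened variable, it is unaffected.
Predator = Prey^2 + Rainfall  [with Prey=4, Rainfall=4]  = 20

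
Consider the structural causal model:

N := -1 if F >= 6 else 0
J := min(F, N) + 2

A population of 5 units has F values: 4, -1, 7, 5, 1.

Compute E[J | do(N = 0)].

1.8

Every unit gets N=0 under the intervention. J values become 2, 1, 2, 2, 2; E[J|do(N=0)] = 1.8.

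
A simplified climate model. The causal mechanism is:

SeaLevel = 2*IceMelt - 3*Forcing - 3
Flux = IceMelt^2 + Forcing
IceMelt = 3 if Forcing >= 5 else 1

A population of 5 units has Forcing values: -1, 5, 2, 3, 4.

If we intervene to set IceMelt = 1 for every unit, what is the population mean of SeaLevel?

do(IceMelt=1) breaks IceMelt's dependence on Forcing. With IceMelt=1 fixed, SeaLevel across the units is 2, -16, -7, -10, -13, mean -8.8.

-8.8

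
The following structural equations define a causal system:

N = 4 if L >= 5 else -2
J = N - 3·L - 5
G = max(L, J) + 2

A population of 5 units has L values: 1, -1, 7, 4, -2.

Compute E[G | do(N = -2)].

The intervention sets N=-2 in all 5 units regardless of L. Recomputing G per unit gives 3, 1, 9, 6, 1; average 4.

4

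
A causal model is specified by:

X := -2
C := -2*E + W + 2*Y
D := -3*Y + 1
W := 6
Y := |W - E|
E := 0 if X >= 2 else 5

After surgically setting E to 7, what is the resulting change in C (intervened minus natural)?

-4

The intervention breaks the incoming arrows to E: E := 0 if X >= 2 else 5 no longer applies, and E = 7.
Y = |W - E|  [with W=6, E=7]  = 1
C = -2*E + W + 2*Y  [with E=7, W=6, Y=1]  = -6
Without intervention: E = 0 if X >= 2 else 5  [with X=-2]  = 5; Y = |W - E|  [with W=6, E=5]  = 1; C = -2*E + W + 2*Y  [with E=5, W=6, Y=1]  = -2.
Change = -6 − (-2) = -4.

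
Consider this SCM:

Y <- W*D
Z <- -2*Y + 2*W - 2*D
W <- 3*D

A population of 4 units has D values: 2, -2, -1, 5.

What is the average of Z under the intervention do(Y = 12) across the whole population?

-20

Under do(Y=12), Y's equation is replaced by Y=12 for every unit. Per-unit Z: -16, -32, -28, -4. Mean = -20.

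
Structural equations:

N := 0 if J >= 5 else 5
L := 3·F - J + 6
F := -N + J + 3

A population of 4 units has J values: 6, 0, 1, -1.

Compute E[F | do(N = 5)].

-0.5

The intervention sets N=5 in all 4 units regardless of J. Recomputing F per unit gives 4, -2, -1, -3; average -0.5.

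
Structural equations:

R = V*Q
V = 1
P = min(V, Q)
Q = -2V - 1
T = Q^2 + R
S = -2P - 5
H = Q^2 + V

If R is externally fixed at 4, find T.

13

Intervening sets R = 4 and removes its equation (R = V*Q).
Q = -2V - 1  [with V=1]  = -3
T = Q^2 + R  [with Q=-3, R=4]  = 13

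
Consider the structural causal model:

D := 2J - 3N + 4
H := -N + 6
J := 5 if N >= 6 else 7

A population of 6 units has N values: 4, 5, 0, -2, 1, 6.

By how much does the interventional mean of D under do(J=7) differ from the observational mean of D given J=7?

-2.2

do(J=7) breaks J's dependence on N. With J=7 fixed, D across the units is 6, 3, 18, 24, 15, 0, mean 11.
Observing J=7 restricts to units where J's equation naturally yields 7: N ∈ {4, 5, 0, -2, 1}. In that subpopulation D = 6, 3, 18, 24, 15, mean 13.2.
Difference = 11 − 13.2 = -2.2.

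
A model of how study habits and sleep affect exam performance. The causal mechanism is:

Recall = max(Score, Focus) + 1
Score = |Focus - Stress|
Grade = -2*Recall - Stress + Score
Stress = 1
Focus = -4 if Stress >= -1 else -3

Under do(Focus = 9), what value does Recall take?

10

Under do(Focus=9), the mechanism Focus = -4 if Stress >= -1 else -3 is discarded; Focus is fixed at 9.
Score = |Focus - Stress|  [with Focus=9, Stress=1]  = 8
Recall = max(Score, Focus) + 1  [with Score=8, Focus=9]  = 10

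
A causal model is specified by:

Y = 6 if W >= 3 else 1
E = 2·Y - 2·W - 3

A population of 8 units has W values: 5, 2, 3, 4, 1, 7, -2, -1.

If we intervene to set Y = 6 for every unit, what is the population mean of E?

do(Y=6) breaks Y's dependence on W. With Y=6 fixed, E across the units is -1, 5, 3, 1, 7, -5, 13, 11, mean 4.25.

4.25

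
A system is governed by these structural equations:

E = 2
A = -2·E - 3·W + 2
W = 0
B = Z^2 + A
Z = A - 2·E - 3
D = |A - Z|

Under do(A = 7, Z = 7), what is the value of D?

0

Setting A = 7, Z = 7 by intervention discards those variables' equations.
D = |A - Z|  [with A=7, Z=7]  = 0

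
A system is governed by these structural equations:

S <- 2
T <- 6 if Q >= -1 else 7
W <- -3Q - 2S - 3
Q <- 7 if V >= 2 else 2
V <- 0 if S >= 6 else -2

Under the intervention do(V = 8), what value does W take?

-28

Under do(V=8), the mechanism V <- 0 if S >= 6 else -2 is discarded; V is fixed at 8.
Q = 7 if V >= 2 else 2  [with V=8]  = 7
W = -3Q - 2S - 3  [with Q=7, S=2]  = -28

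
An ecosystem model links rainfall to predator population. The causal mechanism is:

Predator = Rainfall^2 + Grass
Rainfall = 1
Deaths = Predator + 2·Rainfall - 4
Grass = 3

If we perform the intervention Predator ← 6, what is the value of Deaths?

The intervention breaks the incoming arrows to Predator: Predator = Rainfall^2 + Grass no longer applies, and Predator = 6.
Deaths = Predator + 2·Rainfall - 4  [with Predator=6, Rainfall=1]  = 4

4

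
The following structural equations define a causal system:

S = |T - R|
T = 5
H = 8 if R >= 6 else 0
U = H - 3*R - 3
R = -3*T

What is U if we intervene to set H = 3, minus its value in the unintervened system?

do(H=3) replaces the equation H = 8 if R >= 6 else 0 with the constant H = 3.
R = -3*T  [with T=5]  = -15
U = H - 3*R - 3  [with H=3, R=-15]  = 45
Without intervention: R = -3*T  [with T=5]  = -15; H = 8 if R >= 6 else 0  [with R=-15]  = 0; U = H - 3*R - 3  [with H=0, R=-15]  = 42.
Change = 45 − 42 = 3.

3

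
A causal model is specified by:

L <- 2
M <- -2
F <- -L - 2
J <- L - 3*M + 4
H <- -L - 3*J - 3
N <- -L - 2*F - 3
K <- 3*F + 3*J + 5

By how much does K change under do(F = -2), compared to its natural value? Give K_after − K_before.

The intervention breaks the incoming arrows to F: F <- -L - 2 no longer applies, and F = -2.
J = L - 3*M + 4  [with L=2, M=-2]  = 12
K = 3*F + 3*J + 5  [with F=-2, J=12]  = 35
Without intervention: F = -L - 2  [with L=2]  = -4; J = L - 3*M + 4  [with L=2, M=-2]  = 12; K = 3*F + 3*J + 5  [with F=-4, J=12]  = 29.
Change = 35 − 29 = 6.

6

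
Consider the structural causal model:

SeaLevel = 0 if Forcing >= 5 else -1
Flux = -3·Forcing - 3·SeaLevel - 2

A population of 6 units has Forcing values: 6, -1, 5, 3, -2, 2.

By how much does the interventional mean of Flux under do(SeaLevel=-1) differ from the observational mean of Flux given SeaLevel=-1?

Under do(SeaLevel=-1), SeaLevel's equation is replaced by SeaLevel=-1 for every unit. Per-unit Flux: -17, 4, -14, -8, 7, -5. Mean = -5.5.
Observing SeaLevel=-1 restricts to units where SeaLevel's equation naturally yields -1: Forcing ∈ {-1, 3, -2, 2}. In that subpopulation Flux = 4, -8, 7, -5, mean -0.5.
Difference = -5.5 − (-0.5) = -5.

-5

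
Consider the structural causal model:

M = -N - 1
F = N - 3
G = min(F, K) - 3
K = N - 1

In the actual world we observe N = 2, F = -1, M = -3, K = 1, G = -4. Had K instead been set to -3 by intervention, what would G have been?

Intervening sets K = -3 and removes its equation (K = N - 1).
F = N - 3  [with N=2]  = -1
G = min(F, K) - 3  [with F=-1, K=-3]  = -6

-6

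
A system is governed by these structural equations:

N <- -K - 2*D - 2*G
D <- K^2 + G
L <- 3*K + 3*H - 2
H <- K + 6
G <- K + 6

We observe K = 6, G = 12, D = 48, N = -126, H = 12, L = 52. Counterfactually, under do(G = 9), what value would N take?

-114

Under do(G=9), the mechanism G <- K + 6 is discarded; G is fixed at 9.
D = K^2 + G  [with K=6, G=9]  = 45
N = -K - 2*D - 2*G  [with K=6, D=45, G=9]  = -114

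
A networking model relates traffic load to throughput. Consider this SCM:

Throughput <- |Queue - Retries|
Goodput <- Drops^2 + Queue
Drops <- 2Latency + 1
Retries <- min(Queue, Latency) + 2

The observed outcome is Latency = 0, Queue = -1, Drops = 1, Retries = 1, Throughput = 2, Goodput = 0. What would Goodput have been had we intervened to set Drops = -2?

The intervention breaks the incoming arrows to Drops: Drops <- 2Latency + 1 no longer applies, and Drops = -2.
Goodput = Drops^2 + Queue  [with Drops=-2, Queue=-1]  = 3

3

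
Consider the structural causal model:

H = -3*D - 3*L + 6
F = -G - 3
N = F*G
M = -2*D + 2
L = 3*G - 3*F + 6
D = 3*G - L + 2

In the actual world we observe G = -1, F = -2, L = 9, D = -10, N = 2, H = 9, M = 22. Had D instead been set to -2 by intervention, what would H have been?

Under do(D=-2), the mechanism D = 3*G - L + 2 is discarded; D is fixed at -2.
F = -G - 3  [with G=-1]  = -2
L = 3*G - 3*F + 6  [with G=-1, F=-2]  = 9
H = -3*D - 3*L + 6  [with D=-2, L=9]  = -15

-15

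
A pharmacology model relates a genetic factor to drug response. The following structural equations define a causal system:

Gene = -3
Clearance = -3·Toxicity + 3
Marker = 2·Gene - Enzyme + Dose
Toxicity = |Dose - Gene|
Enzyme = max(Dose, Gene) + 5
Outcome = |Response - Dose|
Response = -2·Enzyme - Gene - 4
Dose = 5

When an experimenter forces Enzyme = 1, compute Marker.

The intervention breaks the incoming arrows to Enzyme: Enzyme = max(Dose, Gene) + 5 no longer applies, and Enzyme = 1.
Marker = 2·Gene - Enzyme + Dose  [with Gene=-3, Enzyme=1, Dose=5]  = -2

-2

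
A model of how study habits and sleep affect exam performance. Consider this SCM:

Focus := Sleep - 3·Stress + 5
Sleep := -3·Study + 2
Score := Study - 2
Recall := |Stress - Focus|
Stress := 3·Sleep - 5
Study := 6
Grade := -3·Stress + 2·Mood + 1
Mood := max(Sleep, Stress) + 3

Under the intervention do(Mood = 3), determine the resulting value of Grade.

Intervening sets Mood = 3 and removes its equation (Mood := max(Sleep, Stress) + 3).
Sleep = -3·Study + 2  [with Study=6]  = -16
Stress = 3·Sleep - 5  [with Sleep=-16]  = -53
Grade = -3·Stress + 2·Mood + 1  [with Stress=-53, Mood=3]  = 166

166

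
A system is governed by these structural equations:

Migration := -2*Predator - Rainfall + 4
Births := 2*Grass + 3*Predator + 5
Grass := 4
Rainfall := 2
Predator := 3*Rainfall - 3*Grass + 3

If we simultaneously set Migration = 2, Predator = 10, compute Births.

43

Under do(Migration = 2, Predator = 10), each intervened variable's structural equation is replaced by its fixed value.
Births = 2*Grass + 3*Predator + 5  [with Grass=4, Predator=10]  = 43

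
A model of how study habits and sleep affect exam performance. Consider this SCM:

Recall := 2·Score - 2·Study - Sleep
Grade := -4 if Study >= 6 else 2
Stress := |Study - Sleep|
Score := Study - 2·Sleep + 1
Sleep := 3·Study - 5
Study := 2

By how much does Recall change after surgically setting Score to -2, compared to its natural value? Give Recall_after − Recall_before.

Intervening sets Score = -2 and removes its equation (Score := Study - 2·Sleep + 1).
Sleep = 3·Study - 5  [with Study=2]  = 1
Recall = 2·Score - 2·Study - Sleep  [with Score=-2, Study=2, Sleep=1]  = -9
Without intervention: Sleep = 3·Study - 5  [with Study=2]  = 1; Score = Study - 2·Sleep + 1  [with Study=2, Sleep=1]  = 1; Recall = 2·Score - 2·Study - Sleep  [with Score=1, Study=2, Sleep=1]  = -3.
Change = -9 − (-3) = -6.

-6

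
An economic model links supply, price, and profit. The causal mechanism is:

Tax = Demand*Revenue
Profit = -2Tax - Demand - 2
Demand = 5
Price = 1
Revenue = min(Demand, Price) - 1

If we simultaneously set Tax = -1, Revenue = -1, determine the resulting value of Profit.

-5

The joint intervention fixes Tax = -1, Revenue = -1, removing each variable's own equation.
Profit = -2Tax - Demand - 2  [with Tax=-1, Demand=5]  = -5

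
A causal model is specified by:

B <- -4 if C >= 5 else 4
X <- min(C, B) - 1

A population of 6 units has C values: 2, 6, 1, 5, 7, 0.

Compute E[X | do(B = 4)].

1.5

Every unit gets B=4 under the intervention. X values become 1, 3, 0, 3, 3, -1; E[X|do(B=4)] = 1.5.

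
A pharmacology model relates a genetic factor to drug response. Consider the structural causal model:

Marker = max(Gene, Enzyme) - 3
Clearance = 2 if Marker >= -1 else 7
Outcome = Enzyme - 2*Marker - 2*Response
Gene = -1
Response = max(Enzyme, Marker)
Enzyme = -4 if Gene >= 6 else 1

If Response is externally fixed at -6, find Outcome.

Under do(Response=-6), the mechanism Response = max(Enzyme, Marker) is discarded; Response is fixed at -6.
Enzyme = -4 if Gene >= 6 else 1  [with Gene=-1]  = 1
Marker = max(Gene, Enzyme) - 3  [with Gene=-1, Enzyme=1]  = -2
Outcome = Enzyme - 2*Marker - 2*Response  [with Enzyme=1, Marker=-2, Response=-6]  = 17

17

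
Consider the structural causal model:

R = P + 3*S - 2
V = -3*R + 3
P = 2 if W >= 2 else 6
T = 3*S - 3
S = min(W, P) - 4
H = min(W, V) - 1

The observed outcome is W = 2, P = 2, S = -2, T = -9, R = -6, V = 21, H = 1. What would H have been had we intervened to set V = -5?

-6

Intervening sets V = -5 and removes its equation (V = -3*R + 3).
H = min(W, V) - 1  [with W=2, V=-5]  = -6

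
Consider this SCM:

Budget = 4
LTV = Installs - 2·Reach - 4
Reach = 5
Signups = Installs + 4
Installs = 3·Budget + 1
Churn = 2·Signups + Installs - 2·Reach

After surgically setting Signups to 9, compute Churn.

Intervening sets Signups = 9 and removes its equation (Signups = Installs + 4).
Installs = 3·Budget + 1  [with Budget=4]  = 13
Churn = 2·Signups + Installs - 2·Reach  [with Signups=9, Installs=13, Reach=5]  = 21

21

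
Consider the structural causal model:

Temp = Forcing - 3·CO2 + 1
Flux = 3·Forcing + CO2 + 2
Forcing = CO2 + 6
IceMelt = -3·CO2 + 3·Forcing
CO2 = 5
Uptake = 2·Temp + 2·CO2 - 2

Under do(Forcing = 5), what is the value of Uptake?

Under do(Forcing=5), the mechanism Forcing = CO2 + 6 is discarded; Forcing is fixed at 5.
Temp = Forcing - 3·CO2 + 1  [with Forcing=5, CO2=5]  = -9
Uptake = 2·Temp + 2·CO2 - 2  [with Temp=-9, CO2=5]  = -10

-10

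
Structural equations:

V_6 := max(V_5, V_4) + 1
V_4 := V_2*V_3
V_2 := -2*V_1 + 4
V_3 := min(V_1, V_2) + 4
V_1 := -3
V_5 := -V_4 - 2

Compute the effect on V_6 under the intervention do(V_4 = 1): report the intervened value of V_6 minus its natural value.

-9

Under do(V_4=1), the mechanism V_4 := V_2*V_3 is discarded; V_4 is fixed at 1.
V_5 = -V_4 - 2  [with V_4=1]  = -3
V_6 = max(V_5, V_4) + 1  [with V_5=-3, V_4=1]  = 2
Without intervention: V_2 = -2*V_1 + 4  [with V_1=-3]  = 10; V_3 = min(V_1, V_2) + 4  [with V_1=-3, V_2=10]  = 1; V_4 = V_2*V_3  [with V_2=10, V_3=1]  = 10; V_5 = -V_4 - 2  [with V_4=10]  = -12; V_6 = max(V_5, V_4) + 1  [with V_5=-12, V_4=10]  = 11.
Change = 2 − 11 = -9.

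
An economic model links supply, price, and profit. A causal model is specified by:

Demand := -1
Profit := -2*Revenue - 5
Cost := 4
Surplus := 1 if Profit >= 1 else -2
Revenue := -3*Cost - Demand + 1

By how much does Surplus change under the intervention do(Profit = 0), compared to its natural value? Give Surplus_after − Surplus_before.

-3

Intervening sets Profit = 0 and removes its equation (Profit := -2*Revenue - 5).
Surplus = 1 if Profit >= 1 else -2  [with Profit=0]  = -2
Without intervention: Revenue = -3*Cost - Demand + 1  [with Cost=4, Demand=-1]  = -10; Profit = -2*Revenue - 5  [with Revenue=-10]  = 15; Surplus = 1 if Profit >= 1 else -2  [with Profit=15]  = 1.
Change = -2 − 1 = -3.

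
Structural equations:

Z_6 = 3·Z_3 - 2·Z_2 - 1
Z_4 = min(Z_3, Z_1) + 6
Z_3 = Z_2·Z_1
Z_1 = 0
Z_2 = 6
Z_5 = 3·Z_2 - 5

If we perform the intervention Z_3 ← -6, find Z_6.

The intervention breaks the incoming arrows to Z_3: Z_3 = Z_2·Z_1 no longer applies, and Z_3 = -6.
Z_6 = 3·Z_3 - 2·Z_2 - 1  [with Z_3=-6, Z_2=6]  = -31

-31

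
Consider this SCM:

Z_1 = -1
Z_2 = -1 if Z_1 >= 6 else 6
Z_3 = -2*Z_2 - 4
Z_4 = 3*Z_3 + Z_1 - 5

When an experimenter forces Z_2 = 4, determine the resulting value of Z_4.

-42

Under do(Z_2=4), the mechanism Z_2 = -1 if Z_1 >= 6 else 6 is discarded; Z_2 is fixed at 4.
Z_3 = -2*Z_2 - 4  [with Z_2=4]  = -12
Z_4 = 3*Z_3 + Z_1 - 5  [with Z_3=-12, Z_1=-1]  = -42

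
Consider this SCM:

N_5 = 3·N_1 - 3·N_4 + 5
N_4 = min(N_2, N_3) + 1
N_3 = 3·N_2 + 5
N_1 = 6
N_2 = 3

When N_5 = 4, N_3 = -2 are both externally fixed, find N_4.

-1

Under do(N_5 = 4, N_3 = -2), each intervened variable's structural equation is replaced by its fixed value.
N_4 = min(N_2, N_3) + 1  [with N_2=3, N_3=-2]  = -1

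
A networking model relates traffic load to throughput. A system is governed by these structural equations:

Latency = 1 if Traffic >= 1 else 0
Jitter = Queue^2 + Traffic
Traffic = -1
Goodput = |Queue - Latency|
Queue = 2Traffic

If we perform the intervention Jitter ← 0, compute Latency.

The intervention breaks the incoming arrows to Jitter: Jitter = Queue^2 + Traffic no longer applies, and Jitter = 0.
Since Latency is not a descendant of the intervened variable, it is unaffected.
Latency = 1 if Traffic >= 1 else 0  [with Traffic=-1]  = 0

0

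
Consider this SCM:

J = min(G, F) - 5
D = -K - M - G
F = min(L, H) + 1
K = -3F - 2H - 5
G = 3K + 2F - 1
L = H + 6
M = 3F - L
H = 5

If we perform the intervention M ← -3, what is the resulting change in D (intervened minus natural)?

The intervention breaks the incoming arrows to M: M = 3F - L no longer applies, and M = -3.
L = H + 6  [with H=5]  = 11
F = min(L, H) + 1  [with L=11, H=5]  = 6
K = -3F - 2H - 5  [with F=6, H=5]  = -33
G = 3K + 2F - 1  [with K=-33, F=6]  = -88
D = -K - M - G  [with K=-33, M=-3, G=-88]  = 124
Without intervention: L = H + 6  [with H=5]  = 11; F = min(L, H) + 1  [with L=11, H=5]  = 6; M = 3F - L  [with F=6, L=11]  = 7; K = -3F - 2H - 5  [with F=6, H=5]  = -33; G = 3K + 2F - 1  [with K=-33, F=6]  = -88; D = -K - M - G  [with K=-33, M=7, G=-88]  = 114.
Change = 124 − 114 = 10.

10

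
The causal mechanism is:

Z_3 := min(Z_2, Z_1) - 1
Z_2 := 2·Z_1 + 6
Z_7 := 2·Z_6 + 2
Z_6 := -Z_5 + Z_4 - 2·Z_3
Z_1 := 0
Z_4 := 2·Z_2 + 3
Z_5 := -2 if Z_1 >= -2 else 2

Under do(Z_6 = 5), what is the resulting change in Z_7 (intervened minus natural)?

Intervening sets Z_6 = 5 and removes its equation (Z_6 := -Z_5 + Z_4 - 2·Z_3).
Z_7 = 2·Z_6 + 2  [with Z_6=5]  = 12
Without intervention: Z_2 = 2·Z_1 + 6  [with Z_1=0]  = 6; Z_3 = min(Z_2, Z_1) - 1  [with Z_2=6, Z_1=0]  = -1; Z_4 = 2·Z_2 + 3  [with Z_2=6]  = 15; Z_5 = -2 if Z_1 >= -2 else 2  [with Z_1=0]  = -2; Z_6 = -Z_5 + Z_4 - 2·Z_3  [with Z_5=-2, Z_4=15, Z_3=-1]  = 19; Z_7 = 2·Z_6 + 2  [with Z_6=19]  = 40.
Change = 12 − 40 = -28.

-28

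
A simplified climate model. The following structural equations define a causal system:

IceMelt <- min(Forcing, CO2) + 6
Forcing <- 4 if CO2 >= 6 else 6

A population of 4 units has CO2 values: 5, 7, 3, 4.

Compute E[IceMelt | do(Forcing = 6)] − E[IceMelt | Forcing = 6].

0.5

Every unit gets Forcing=6 under the intervention. IceMelt values become 11, 12, 9, 10; E[IceMelt|do(Forcing=6)] = 10.5.
Conditioning on Forcing=6 selects the 3 unit(s) with CO2 ∈ {5, 3, 4}. Their IceMelt values: 11, 9, 10. Mean = 10.
Difference = 10.5 − 10 = 0.5.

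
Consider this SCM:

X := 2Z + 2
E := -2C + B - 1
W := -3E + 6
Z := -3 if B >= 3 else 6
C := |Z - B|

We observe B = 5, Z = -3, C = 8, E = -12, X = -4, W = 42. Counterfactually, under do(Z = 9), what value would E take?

Under do(Z=9), the mechanism Z := -3 if B >= 3 else 6 is discarded; Z is fixed at 9.
C = |Z - B|  [with Z=9, B=5]  = 4
E = -2C + B - 1  [with C=4, B=5]  = -4

-4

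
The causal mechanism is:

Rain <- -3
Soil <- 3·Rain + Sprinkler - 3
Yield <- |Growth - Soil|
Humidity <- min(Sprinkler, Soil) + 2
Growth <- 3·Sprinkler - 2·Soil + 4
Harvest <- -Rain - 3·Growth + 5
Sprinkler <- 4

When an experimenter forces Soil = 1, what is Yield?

13

The intervention breaks the incoming arrows to Soil: Soil <- 3·Rain + Sprinkler - 3 no longer applies, and Soil = 1.
Growth = 3·Sprinkler - 2·Soil + 4  [with Sprinkler=4, Soil=1]  = 14
Yield = |Growth - Soil|  [with Growth=14, Soil=1]  = 13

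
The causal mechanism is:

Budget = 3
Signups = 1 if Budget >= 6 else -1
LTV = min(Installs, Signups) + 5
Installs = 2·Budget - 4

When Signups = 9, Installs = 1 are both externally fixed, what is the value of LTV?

6

The joint intervention fixes Signups = 9, Installs = 1, removing each variable's own equation.
LTV = min(Installs, Signups) + 5  [with Installs=1, Signups=9]  = 6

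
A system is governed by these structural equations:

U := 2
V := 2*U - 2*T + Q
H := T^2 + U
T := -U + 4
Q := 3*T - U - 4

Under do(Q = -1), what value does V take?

-1

The intervention breaks the incoming arrows to Q: Q := 3*T - U - 4 no longer applies, and Q = -1.
T = -U + 4  [with U=2]  = 2
V = 2*U - 2*T + Q  [with U=2, T=2, Q=-1]  = -1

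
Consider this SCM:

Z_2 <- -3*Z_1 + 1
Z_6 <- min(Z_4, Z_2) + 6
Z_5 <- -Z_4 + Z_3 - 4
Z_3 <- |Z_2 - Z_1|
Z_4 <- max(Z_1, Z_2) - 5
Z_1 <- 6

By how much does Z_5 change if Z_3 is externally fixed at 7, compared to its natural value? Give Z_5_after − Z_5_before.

do(Z_3=7) replaces the equation Z_3 <- |Z_2 - Z_1| with the constant Z_3 = 7.
Z_2 = -3*Z_1 + 1  [with Z_1=6]  = -17
Z_4 = max(Z_1, Z_2) - 5  [with Z_1=6, Z_2=-17]  = 1
Z_5 = -Z_4 + Z_3 - 4  [with Z_4=1, Z_3=7]  = 2
Without intervention: Z_2 = -3*Z_1 + 1  [with Z_1=6]  = -17; Z_3 = |Z_2 - Z_1|  [with Z_2=-17, Z_1=6]  = 23; Z_4 = max(Z_1, Z_2) - 5  [with Z_1=6, Z_2=-17]  = 1; Z_5 = -Z_4 + Z_3 - 4  [with Z_4=1, Z_3=23]  = 18.
Change = 2 − 18 = -16.

-16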